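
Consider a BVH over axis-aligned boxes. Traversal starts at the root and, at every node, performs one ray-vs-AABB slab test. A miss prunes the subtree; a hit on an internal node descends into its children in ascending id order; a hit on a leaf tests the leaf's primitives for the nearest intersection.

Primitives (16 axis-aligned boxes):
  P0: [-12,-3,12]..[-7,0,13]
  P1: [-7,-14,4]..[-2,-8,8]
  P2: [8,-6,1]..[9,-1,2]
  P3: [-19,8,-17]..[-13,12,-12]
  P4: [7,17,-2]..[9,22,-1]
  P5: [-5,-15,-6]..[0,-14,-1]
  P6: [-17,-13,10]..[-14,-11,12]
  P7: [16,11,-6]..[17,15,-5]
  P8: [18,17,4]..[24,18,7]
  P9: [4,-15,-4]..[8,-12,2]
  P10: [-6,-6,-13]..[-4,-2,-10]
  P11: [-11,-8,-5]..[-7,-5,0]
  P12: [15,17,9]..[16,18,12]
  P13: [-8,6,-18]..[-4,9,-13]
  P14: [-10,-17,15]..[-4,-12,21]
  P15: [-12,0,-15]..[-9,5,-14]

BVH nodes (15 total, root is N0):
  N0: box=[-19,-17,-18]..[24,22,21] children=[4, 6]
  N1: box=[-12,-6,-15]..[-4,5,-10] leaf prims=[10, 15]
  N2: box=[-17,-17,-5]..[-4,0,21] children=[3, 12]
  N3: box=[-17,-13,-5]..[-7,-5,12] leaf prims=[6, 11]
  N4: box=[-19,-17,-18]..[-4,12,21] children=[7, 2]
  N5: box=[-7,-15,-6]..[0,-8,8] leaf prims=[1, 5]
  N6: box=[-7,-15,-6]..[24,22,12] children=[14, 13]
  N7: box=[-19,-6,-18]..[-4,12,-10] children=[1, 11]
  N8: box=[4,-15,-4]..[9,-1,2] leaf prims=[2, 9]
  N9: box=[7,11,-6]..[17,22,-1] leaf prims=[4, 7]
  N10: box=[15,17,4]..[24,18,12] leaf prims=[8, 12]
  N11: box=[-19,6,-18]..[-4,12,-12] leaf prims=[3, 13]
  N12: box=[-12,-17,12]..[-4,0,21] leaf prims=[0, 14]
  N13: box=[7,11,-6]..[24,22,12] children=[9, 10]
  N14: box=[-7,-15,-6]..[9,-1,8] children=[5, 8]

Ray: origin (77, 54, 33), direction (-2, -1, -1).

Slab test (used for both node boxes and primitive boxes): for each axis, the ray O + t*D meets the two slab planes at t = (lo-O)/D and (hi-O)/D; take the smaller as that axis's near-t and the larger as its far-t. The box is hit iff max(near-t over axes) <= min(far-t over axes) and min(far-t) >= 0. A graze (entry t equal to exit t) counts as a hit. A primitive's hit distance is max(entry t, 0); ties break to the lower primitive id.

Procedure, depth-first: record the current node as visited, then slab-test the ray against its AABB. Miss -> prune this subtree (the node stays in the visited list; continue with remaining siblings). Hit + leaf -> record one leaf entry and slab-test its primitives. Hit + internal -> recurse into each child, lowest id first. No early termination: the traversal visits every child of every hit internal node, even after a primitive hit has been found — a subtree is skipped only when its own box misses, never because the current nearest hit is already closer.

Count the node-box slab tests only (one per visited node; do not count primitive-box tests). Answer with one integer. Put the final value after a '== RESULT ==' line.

Walk:
N0 x:[53/2,48] y:[32,71] z:[12,51] -> hit [32,48], descend [4, 6]
  N4 x:[81/2,48] y:[42,71] z:[12,51] -> hit [42,48], descend [2, 7]
    N2 x:[81/2,47] y:[54,71] z:[12,38] -> miss, prune
    N7 x:[81/2,48] y:[42,60] z:[43,51] -> hit [43,48], descend [1, 11]
      N1 x:[81/2,89/2] y:[49,60] z:[43,48] -> miss, prune
      N11 x:[81/2,48] y:[42,48] z:[45,51] -> hit [45,48] leaf, test {P3@t=45, P13(miss)}
  N6 x:[53/2,42] y:[32,69] z:[21,39] -> hit [32,39], descend [13, 14]
    N13 x:[53/2,35] y:[32,43] z:[21,39] -> hit [32,35], descend [9, 10]
      N9 x:[30,35] y:[32,43] z:[34,39] -> hit [34,35] leaf, test {P4@t=34, P7(miss)}
      N10 x:[53/2,31] y:[36,37] z:[21,29] -> miss, prune
    N14 x:[34,42] y:[55,69] z:[25,39] -> miss, prune

Summary -> nodes [0, 4, 2, 7, 1, 11, 6, 13, 9, 10, 14]; box-tests=11; leaf-entries=2; first=P4

== RESULT ==
11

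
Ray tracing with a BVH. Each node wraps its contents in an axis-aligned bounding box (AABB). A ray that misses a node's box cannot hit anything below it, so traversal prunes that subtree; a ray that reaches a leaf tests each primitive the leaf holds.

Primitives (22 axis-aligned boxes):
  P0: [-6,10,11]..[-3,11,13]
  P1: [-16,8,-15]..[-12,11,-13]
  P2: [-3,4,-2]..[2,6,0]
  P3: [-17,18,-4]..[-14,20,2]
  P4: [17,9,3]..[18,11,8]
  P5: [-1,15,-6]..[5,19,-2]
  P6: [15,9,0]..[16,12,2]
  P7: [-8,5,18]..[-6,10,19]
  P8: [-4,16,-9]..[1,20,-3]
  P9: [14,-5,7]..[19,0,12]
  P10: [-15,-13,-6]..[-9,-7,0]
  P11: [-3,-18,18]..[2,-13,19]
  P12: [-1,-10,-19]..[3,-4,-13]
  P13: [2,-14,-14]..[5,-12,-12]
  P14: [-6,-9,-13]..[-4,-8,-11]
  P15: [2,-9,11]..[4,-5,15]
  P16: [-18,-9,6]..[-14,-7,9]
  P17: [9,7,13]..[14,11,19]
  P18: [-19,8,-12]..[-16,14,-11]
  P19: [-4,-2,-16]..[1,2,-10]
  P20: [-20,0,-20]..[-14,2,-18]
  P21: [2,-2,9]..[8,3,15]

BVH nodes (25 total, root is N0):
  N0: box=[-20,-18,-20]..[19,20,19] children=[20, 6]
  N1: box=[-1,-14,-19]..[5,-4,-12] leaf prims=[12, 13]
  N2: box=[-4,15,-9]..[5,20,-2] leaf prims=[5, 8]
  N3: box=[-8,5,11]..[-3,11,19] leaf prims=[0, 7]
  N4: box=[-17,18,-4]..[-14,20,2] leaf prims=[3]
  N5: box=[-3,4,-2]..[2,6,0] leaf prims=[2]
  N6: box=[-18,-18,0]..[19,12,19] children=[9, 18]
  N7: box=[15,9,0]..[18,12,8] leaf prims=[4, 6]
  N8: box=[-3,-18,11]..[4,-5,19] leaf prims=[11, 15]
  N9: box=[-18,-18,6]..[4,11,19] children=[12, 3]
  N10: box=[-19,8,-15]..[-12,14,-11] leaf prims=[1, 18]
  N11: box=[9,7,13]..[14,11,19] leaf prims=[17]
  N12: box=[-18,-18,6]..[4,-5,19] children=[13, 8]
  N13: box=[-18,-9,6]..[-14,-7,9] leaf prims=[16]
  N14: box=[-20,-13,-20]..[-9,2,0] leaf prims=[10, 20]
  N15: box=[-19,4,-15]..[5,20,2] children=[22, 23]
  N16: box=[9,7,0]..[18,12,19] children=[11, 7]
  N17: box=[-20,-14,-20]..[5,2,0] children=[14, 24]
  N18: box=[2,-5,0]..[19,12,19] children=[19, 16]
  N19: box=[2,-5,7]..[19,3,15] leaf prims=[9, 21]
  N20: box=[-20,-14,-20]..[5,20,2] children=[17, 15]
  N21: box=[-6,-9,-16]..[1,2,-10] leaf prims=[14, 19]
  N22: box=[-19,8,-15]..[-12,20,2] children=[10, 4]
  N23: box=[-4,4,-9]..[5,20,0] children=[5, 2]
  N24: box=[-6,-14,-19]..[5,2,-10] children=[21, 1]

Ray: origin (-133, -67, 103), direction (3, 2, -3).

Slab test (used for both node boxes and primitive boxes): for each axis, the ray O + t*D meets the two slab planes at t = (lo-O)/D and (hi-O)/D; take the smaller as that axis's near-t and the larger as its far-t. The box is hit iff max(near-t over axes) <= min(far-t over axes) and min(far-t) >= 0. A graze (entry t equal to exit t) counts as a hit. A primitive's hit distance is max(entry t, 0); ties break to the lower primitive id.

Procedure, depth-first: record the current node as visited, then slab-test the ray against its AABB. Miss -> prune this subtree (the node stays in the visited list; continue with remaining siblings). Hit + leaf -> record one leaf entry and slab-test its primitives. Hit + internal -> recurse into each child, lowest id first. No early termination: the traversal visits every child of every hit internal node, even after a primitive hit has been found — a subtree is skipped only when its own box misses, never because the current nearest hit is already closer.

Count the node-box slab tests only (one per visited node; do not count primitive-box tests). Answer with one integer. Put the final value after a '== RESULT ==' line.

Traverse from the root:
N0 x:[113/3,152/3] y:[49/2,87/2] z:[28,41] -> hit [113/3,41], descend [6, 20]
  N6 x:[115/3,152/3] y:[49/2,79/2] z:[28,103/3] -> miss, prune
  N20 x:[113/3,46] y:[53/2,87/2] z:[101/3,41] -> hit [113/3,41], descend [15, 17]
    N15 x:[38,46] y:[71/2,87/2] z:[101/3,118/3] -> hit [38,118/3], descend [22, 23]
      N22 x:[38,121/3] y:[75/2,87/2] z:[101/3,118/3] -> hit [38,118/3], descend [4, 10]
        N4 x:[116/3,119/3] y:[85/2,87/2] z:[101/3,107/3] -> miss, prune
        N10 x:[38,121/3] y:[75/2,81/2] z:[38,118/3] -> hit [38,118/3] leaf, test {P1@t=39, P18@t=38}
      N23 x:[43,46] y:[71/2,87/2] z:[103/3,112/3] -> miss, prune
    N17 x:[113/3,46] y:[53/2,69/2] z:[103/3,41] -> miss, prune

Summary -> nodes [0, 6, 20, 15, 22, 4, 10, 23, 17]; box-tests=9; leaf-entries=1; first=P18

== RESULT ==
9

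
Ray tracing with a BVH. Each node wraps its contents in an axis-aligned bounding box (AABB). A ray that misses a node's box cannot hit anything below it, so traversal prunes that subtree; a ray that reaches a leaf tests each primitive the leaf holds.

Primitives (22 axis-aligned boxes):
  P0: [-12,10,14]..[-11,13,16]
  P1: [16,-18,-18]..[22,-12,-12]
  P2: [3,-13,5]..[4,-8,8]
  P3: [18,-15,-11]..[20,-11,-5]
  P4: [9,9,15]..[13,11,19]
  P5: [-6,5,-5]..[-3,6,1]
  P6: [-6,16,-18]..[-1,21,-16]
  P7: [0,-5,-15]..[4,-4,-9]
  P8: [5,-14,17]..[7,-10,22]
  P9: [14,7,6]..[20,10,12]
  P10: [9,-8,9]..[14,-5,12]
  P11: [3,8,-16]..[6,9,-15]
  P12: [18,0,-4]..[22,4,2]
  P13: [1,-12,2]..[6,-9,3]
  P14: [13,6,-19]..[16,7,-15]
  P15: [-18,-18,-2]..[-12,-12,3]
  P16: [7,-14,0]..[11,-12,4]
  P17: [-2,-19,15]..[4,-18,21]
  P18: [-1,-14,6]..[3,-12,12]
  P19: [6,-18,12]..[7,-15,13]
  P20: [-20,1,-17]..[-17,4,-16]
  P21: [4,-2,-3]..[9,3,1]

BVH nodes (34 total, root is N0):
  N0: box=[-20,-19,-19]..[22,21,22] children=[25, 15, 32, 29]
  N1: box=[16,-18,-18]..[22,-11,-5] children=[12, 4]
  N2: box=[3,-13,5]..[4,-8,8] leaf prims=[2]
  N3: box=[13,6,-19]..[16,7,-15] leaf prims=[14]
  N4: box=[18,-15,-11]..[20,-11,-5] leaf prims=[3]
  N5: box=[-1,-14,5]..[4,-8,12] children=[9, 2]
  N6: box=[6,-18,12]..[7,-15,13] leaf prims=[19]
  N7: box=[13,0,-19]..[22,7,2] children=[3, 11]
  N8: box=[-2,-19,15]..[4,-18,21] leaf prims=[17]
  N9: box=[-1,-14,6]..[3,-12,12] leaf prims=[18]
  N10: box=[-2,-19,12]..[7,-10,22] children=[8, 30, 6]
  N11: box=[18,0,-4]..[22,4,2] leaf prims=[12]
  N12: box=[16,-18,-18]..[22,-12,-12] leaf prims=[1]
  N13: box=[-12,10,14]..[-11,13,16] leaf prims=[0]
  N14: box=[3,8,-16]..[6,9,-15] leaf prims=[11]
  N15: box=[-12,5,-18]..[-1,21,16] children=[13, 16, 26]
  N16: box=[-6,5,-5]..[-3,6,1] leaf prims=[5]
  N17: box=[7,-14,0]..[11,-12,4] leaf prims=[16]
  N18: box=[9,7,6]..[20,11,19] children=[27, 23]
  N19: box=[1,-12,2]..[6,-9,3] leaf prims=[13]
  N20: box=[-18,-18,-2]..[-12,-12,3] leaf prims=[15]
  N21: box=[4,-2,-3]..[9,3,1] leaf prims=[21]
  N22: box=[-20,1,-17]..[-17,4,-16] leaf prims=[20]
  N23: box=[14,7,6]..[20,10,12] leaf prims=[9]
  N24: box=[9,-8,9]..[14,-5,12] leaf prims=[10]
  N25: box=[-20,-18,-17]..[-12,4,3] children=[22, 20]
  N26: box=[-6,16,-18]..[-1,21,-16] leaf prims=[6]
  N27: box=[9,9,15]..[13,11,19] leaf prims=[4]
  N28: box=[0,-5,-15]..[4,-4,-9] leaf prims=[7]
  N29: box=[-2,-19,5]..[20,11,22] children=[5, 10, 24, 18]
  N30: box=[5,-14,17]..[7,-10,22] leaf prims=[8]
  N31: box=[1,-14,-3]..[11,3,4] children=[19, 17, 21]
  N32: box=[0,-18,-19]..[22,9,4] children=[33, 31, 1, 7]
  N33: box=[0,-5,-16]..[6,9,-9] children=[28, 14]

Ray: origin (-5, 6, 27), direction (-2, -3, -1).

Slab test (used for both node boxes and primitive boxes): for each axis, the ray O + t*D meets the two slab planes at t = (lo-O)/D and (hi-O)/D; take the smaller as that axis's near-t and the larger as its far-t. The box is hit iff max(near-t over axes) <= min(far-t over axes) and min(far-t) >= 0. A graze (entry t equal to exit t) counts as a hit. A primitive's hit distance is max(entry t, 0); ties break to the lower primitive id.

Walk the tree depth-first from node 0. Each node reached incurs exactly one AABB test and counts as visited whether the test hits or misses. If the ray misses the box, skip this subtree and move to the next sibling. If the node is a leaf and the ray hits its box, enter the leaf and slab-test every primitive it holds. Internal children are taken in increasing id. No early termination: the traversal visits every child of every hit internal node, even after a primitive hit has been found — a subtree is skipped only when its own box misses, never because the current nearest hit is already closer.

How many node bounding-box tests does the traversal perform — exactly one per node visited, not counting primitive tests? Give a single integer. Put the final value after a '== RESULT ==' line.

Walk:
N0 x:[-27/2,15/2] y:[-5,25/3] z:[5,46] -> hit [5,15/2], descend [15, 25, 29, 32]
  N15 x:[-2,7/2] y:[-5,1/3] z:[11,45] -> miss, prune
  N25 x:[7/2,15/2] y:[2/3,8] z:[24,44] -> miss, prune
  N29 x:[-25/2,-3/2] y:[-5/3,25/3] z:[5,22] -> miss, prune
  N32 x:[-27/2,-5/2] y:[-1,8] z:[23,46] -> miss, prune

Visited [0, 15, 25, 29, 32]. Tests: 5 box, 0 leaf. Nearest: miss.

== RESULT ==
5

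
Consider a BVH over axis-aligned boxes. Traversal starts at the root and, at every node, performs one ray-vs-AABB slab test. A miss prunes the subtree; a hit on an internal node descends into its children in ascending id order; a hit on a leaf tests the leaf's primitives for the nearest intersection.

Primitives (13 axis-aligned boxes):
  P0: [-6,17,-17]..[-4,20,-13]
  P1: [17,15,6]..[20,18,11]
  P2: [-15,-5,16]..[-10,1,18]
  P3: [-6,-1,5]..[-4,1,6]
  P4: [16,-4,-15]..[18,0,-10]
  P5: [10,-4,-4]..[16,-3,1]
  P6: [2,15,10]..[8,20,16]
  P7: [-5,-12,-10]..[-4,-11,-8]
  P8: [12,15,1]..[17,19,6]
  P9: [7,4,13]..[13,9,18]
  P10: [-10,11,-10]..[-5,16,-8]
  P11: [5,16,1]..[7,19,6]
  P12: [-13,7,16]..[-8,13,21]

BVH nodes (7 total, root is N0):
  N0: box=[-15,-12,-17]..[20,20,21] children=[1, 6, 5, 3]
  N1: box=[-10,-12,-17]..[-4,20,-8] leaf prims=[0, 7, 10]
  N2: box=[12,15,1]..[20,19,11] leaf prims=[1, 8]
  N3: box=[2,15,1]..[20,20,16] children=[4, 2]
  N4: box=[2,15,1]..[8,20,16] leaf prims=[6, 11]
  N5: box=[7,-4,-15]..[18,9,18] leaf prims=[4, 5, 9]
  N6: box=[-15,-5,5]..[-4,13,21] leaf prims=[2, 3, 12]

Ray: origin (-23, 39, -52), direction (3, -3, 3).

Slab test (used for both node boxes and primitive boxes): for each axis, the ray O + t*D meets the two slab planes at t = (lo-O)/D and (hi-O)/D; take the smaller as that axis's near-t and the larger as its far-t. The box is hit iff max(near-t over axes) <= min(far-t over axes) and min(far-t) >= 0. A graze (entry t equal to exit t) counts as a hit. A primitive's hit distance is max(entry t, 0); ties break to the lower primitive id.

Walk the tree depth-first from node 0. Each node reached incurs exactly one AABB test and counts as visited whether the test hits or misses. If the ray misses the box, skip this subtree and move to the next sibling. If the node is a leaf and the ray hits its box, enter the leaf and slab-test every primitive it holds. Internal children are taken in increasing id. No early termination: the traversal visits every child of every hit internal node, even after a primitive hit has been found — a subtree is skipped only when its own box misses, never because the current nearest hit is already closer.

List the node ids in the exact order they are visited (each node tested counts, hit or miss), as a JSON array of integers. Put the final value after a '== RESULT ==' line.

Walk:
N0 x:[8/3,43/3] y:[19/3,17] z:[35/3,73/3] -> hit [35/3,43/3], descend [1, 3, 5, 6]
  N1 x:[13/3,19/3] y:[19/3,17] z:[35/3,44/3] -> miss, prune
  N3 x:[25/3,43/3] y:[19/3,8] z:[53/3,68/3] -> miss, prune
  N5 x:[10,41/3] y:[10,43/3] z:[37/3,70/3] -> hit [37/3,41/3] leaf, test {P4@t=13, P5(miss), P9(miss)}
  N6 x:[8/3,19/3] y:[26/3,44/3] z:[19,73/3] -> miss, prune

5 AABB tests over nodes [0, 1, 3, 5, 6]; 1 leaf entered; closest P4.

== RESULT ==
[0, 1, 3, 5, 6]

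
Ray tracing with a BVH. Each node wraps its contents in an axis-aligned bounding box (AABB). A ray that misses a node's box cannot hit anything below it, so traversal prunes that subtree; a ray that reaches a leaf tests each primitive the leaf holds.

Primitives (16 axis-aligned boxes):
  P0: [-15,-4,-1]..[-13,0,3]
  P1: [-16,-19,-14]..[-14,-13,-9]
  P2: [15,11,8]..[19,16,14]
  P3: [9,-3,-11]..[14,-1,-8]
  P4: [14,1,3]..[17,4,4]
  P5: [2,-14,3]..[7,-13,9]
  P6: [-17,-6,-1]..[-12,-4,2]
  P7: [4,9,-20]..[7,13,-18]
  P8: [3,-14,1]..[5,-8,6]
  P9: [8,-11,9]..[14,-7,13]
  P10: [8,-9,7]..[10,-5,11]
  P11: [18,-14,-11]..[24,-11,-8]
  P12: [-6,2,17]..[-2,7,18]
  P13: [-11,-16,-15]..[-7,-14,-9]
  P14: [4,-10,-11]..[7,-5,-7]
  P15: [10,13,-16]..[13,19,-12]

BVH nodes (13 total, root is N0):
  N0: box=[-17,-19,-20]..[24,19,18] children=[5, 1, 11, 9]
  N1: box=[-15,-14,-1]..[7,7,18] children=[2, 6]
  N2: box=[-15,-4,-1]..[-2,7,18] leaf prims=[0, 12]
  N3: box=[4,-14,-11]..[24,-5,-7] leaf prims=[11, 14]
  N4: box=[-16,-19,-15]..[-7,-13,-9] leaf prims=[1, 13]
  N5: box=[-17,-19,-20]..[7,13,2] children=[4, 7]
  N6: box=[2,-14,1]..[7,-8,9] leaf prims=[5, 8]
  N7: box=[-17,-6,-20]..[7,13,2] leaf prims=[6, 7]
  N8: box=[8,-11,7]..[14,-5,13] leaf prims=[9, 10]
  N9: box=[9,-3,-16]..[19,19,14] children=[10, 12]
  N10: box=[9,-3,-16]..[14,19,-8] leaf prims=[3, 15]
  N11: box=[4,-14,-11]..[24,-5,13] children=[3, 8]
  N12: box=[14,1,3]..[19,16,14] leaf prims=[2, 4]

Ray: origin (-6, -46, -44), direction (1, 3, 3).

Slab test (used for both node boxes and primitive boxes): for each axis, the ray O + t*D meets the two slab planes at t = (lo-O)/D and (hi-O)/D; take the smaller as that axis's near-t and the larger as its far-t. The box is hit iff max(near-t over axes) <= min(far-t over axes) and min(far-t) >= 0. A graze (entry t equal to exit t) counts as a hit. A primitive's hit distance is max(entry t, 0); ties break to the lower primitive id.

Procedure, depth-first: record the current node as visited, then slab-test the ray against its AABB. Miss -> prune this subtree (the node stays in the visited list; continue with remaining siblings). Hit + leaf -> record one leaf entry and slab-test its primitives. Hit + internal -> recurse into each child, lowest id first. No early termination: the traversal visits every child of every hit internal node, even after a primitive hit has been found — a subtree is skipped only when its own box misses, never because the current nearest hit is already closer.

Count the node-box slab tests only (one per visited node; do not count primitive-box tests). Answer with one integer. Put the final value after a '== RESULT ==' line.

Traverse from the root:
N0 x:[-11,30] y:[9,65/3] z:[8,62/3] -> hit [9,62/3], descend [1, 5, 9, 11]
  N1 x:[-9,13] y:[32/3,53/3] z:[43/3,62/3] -> miss, prune
  N5 x:[-11,13] y:[9,59/3] z:[8,46/3] -> hit [9,13], descend [4, 7]
    N4 x:[-10,-1] y:[9,11] z:[29/3,35/3] -> miss, prune
    N7 x:[-11,13] y:[40/3,59/3] z:[8,46/3] -> miss, prune
  N9 x:[15,25] y:[43/3,65/3] z:[28/3,58/3] -> hit [15,58/3], descend [10, 12]
    N10 x:[15,20] y:[43/3,65/3] z:[28/3,12] -> miss, prune
    N12 x:[20,25] y:[47/3,62/3] z:[47/3,58/3] -> miss, prune
  N11 x:[10,30] y:[32/3,41/3] z:[11,19] -> hit [11,41/3], descend [3, 8]
    N3 x:[10,30] y:[32/3,41/3] z:[11,37/3] -> hit [11,37/3] leaf, test {P11(miss), P14@t=12}
    N8 x:[14,20] y:[35/3,41/3] z:[17,19] -> miss, prune

Summary -> nodes [0, 1, 5, 4, 7, 9, 10, 12, 11, 3, 8]; box-tests=11; leaf-entries=1; first=P14

== RESULT ==
11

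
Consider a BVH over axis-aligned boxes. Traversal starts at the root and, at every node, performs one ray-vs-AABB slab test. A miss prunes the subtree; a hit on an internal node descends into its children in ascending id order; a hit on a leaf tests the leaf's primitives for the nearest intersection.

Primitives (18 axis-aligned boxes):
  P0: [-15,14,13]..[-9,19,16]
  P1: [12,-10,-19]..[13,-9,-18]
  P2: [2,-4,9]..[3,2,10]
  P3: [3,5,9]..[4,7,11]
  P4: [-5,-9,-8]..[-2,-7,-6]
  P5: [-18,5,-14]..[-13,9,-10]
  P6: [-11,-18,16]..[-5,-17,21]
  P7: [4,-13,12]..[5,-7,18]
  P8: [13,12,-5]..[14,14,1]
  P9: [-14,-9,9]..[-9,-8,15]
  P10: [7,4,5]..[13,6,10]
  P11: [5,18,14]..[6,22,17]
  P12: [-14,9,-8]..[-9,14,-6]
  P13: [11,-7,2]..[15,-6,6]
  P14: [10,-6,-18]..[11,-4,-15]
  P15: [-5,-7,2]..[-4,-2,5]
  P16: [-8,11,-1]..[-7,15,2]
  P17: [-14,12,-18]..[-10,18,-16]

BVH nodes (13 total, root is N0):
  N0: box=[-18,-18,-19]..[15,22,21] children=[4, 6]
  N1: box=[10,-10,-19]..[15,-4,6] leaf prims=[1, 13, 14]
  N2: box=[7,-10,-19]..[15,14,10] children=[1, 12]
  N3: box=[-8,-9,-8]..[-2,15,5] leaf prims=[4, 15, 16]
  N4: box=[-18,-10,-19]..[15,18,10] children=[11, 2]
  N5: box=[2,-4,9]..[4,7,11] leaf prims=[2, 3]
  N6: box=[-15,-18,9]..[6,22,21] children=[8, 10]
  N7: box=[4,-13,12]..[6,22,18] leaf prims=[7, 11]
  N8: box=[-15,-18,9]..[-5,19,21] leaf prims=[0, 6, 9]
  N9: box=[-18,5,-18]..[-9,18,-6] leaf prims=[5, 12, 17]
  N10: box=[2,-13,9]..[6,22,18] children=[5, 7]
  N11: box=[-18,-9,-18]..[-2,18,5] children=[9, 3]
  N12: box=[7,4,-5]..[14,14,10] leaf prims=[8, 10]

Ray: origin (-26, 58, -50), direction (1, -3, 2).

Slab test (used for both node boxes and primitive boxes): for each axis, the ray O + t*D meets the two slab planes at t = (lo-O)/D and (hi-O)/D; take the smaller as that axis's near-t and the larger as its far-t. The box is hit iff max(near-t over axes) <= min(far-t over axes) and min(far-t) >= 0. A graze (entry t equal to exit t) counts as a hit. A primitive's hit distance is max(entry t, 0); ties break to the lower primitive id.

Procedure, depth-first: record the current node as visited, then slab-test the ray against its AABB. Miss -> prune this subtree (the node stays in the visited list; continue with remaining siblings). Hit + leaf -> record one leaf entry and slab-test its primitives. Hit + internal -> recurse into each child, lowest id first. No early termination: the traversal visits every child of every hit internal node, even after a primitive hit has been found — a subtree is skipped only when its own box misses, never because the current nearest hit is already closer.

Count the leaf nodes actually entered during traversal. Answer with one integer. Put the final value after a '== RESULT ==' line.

Traverse from the root:
N0 x:[8,41] y:[12,76/3] z:[31/2,71/2] -> hit [31/2,76/3], descend [4, 6]
  N4 x:[8,41] y:[40/3,68/3] z:[31/2,30] -> hit [31/2,68/3], descend [2, 11]
    N2 x:[33,41] y:[44/3,68/3] z:[31/2,30] -> miss, prune
    N11 x:[8,24] y:[40/3,67/3] z:[16,55/2] -> hit [16,67/3], descend [3, 9]
      N3 x:[18,24] y:[43/3,67/3] z:[21,55/2] -> hit [21,67/3] leaf, test {P4@t=65/3, P15(miss), P16(miss)}
      N9 x:[8,17] y:[40/3,53/3] z:[16,22] -> hit [16,17] leaf, test {P5(miss), P12(miss), P17(miss)}
  N6 x:[11,32] y:[12,76/3] z:[59/2,71/2] -> miss, prune

7 AABB tests over nodes [0, 4, 2, 11, 3, 9, 6]; 2 leaves entered; closest P4.

== RESULT ==
2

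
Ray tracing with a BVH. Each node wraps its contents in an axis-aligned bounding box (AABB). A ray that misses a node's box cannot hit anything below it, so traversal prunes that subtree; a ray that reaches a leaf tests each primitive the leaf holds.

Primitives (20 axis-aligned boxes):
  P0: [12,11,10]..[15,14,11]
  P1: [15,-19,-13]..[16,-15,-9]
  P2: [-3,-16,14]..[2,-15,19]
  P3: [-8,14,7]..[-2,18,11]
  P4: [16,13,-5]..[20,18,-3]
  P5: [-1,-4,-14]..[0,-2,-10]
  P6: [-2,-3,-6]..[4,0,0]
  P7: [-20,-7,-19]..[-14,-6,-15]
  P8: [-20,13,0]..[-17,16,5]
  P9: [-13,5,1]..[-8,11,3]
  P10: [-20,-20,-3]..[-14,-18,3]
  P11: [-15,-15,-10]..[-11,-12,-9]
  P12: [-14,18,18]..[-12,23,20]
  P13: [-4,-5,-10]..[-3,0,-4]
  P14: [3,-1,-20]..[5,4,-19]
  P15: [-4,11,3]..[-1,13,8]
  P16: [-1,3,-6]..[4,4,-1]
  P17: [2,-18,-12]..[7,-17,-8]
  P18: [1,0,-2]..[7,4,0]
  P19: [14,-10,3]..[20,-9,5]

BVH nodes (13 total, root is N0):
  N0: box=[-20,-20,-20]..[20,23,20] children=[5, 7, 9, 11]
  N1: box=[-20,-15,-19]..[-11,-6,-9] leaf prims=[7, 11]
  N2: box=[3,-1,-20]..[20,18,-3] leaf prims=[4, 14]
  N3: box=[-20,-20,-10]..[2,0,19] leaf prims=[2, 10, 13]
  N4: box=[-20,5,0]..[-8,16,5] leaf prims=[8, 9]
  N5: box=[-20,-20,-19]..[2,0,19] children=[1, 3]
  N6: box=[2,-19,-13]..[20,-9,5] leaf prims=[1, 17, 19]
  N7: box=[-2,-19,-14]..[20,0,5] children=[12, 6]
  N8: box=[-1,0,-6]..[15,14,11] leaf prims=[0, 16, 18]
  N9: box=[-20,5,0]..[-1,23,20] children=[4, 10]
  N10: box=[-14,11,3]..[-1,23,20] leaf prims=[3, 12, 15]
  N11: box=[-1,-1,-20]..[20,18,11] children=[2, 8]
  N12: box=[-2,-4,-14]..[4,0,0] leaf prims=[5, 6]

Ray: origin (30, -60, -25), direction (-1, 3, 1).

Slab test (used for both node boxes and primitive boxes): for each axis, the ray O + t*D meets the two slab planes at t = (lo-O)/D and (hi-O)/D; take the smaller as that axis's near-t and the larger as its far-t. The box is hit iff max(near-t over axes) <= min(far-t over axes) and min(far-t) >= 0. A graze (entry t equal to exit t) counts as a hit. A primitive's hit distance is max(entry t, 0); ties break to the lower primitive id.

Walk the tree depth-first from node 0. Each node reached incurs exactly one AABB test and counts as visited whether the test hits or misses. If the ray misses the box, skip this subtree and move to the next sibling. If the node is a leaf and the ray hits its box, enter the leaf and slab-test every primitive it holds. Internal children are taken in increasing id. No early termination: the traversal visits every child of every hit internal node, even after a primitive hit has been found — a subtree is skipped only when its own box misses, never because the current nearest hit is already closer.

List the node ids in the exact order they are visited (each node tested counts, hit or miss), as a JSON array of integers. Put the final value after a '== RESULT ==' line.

Traverse from the root:
N0 x:[10,50] y:[40/3,83/3] z:[5,45] -> hit [40/3,83/3], descend [5, 7, 9, 11]
  N5 x:[28,50] y:[40/3,20] z:[6,44] -> miss, prune
  N7 x:[10,32] y:[41/3,20] z:[11,30] -> hit [41/3,20], descend [6, 12]
    N6 x:[10,28] y:[41/3,17] z:[12,30] -> hit [41/3,17] leaf, test {P1@t=14, P17(miss), P19(miss)}
    N12 x:[26,32] y:[56/3,20] z:[11,25] -> miss, prune
  N9 x:[31,50] y:[65/3,83/3] z:[25,45] -> miss, prune
  N11 x:[10,31] y:[59/3,26] z:[5,36] -> hit [59/3,26], descend [2, 8]
    N2 x:[10,27] y:[59/3,26] z:[5,22] -> hit [59/3,22] leaf, test {P4(miss), P14(miss)}
    N8 x:[15,31] y:[20,74/3] z:[19,36] -> hit [20,74/3] leaf, test {P0(miss), P16(miss), P18(miss)}

Summary -> nodes [0, 5, 7, 6, 12, 9, 11, 2, 8]; box-tests=9; leaf-entries=3; first=P1

== RESULT ==
[0, 5, 7, 6, 12, 9, 11, 2, 8]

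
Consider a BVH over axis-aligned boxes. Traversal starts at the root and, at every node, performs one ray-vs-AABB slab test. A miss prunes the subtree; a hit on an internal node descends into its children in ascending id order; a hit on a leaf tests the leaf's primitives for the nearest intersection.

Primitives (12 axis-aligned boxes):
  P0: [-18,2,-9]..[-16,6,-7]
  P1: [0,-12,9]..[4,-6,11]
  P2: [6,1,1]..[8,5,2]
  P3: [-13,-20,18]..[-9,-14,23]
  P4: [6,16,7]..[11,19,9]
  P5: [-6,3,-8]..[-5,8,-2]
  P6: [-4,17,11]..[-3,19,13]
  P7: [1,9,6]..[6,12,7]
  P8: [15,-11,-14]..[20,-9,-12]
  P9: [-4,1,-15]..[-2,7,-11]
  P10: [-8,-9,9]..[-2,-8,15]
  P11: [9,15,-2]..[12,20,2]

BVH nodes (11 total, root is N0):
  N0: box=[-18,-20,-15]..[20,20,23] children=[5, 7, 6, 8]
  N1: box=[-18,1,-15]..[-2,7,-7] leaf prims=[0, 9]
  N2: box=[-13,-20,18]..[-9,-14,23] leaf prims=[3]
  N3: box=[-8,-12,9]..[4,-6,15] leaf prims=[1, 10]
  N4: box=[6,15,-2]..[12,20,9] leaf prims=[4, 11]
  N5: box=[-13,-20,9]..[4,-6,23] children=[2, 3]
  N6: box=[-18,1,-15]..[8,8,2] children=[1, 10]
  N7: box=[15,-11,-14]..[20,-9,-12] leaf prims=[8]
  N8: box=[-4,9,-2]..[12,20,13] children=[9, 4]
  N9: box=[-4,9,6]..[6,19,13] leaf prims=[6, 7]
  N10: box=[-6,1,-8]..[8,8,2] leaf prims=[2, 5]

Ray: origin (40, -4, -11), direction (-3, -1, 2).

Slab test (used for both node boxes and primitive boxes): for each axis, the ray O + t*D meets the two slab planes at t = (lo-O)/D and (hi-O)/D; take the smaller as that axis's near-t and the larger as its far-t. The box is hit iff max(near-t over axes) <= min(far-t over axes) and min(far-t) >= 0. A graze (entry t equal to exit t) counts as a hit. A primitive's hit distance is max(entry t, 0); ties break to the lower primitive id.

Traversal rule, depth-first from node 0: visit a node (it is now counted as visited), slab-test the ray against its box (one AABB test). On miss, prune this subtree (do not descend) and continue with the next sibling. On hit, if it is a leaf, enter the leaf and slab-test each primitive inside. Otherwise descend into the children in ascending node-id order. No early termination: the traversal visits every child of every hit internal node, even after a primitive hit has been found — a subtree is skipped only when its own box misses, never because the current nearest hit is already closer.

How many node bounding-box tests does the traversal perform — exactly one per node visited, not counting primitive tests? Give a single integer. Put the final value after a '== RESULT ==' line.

Trace the traversal:
N0 x:[20/3,58/3] y:[-24,16] z:[-2,17] -> hit [20/3,16], descend [5, 6, 7, 8]
  N5 x:[12,53/3] y:[2,16] z:[10,17] -> hit [12,16], descend [2, 3]
    N2 x:[49/3,53/3] y:[10,16] z:[29/2,17] -> miss, prune
    N3 x:[12,16] y:[2,8] z:[10,13] -> miss, prune
  N6 x:[32/3,58/3] y:[-12,-5] z:[-2,13/2] -> miss, prune
  N7 x:[20/3,25/3] y:[5,7] z:[-3/2,-1/2] -> miss, prune
  N8 x:[28/3,44/3] y:[-24,-13] z:[9/2,12] -> miss, prune

Summary -> nodes [0, 5, 2, 3, 6, 7, 8]; box-tests=7; leaf-entries=0; first=miss

== RESULT ==
7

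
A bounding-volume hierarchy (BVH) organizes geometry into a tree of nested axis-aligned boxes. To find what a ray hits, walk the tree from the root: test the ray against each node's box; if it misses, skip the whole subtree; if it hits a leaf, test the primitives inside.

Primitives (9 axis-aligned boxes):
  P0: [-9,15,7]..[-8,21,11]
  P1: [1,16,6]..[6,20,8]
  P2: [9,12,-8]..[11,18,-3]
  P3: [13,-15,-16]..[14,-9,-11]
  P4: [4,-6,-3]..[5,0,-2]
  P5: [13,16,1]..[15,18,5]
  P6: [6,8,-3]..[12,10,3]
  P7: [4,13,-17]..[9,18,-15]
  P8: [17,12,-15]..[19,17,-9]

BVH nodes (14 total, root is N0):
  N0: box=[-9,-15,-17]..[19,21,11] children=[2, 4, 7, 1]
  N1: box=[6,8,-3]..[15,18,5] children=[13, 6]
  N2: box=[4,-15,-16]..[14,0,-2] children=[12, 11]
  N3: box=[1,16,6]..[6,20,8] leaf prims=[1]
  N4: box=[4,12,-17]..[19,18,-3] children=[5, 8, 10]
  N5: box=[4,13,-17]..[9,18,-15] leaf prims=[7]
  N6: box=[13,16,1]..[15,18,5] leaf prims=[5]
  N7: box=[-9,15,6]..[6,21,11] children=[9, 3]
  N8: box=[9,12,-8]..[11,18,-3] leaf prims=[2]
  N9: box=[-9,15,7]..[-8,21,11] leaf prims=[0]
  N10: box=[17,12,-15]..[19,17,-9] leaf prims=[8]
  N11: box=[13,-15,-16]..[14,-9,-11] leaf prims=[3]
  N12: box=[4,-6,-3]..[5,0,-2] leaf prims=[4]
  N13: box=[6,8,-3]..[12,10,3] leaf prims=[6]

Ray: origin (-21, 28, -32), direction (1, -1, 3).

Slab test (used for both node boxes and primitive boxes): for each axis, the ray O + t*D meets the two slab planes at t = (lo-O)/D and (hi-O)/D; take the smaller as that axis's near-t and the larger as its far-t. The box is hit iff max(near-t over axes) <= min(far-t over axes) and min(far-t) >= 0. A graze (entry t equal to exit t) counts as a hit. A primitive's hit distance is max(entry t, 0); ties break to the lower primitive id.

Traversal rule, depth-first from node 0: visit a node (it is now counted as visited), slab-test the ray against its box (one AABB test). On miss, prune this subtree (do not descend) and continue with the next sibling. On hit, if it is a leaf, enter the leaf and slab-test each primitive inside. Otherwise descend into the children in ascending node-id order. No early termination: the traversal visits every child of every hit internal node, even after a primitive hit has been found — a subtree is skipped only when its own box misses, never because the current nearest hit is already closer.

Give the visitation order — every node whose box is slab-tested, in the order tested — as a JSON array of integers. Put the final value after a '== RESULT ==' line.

Walk:
N0 x:[12,40] y:[7,43] z:[5,43/3] -> hit [12,43/3], descend [1, 2, 4, 7]
  N1 x:[27,36] y:[10,20] z:[29/3,37/3] -> miss, prune
  N2 x:[25,35] y:[28,43] z:[16/3,10] -> miss, prune
  N4 x:[25,40] y:[10,16] z:[5,29/3] -> miss, prune
  N7 x:[12,27] y:[7,13] z:[38/3,43/3] -> hit [38/3,13], descend [3, 9]
    N3 x:[22,27] y:[8,12] z:[38/3,40/3] -> miss, prune
    N9 x:[12,13] y:[7,13] z:[13,43/3] -> hit [13,13] leaf, test {P0@t=13}

Visited [0, 1, 2, 4, 7, 3, 9]. Tests: 7 box, 1 leaf. Nearest: P0.

== RESULT ==
[0, 1, 2, 4, 7, 3, 9]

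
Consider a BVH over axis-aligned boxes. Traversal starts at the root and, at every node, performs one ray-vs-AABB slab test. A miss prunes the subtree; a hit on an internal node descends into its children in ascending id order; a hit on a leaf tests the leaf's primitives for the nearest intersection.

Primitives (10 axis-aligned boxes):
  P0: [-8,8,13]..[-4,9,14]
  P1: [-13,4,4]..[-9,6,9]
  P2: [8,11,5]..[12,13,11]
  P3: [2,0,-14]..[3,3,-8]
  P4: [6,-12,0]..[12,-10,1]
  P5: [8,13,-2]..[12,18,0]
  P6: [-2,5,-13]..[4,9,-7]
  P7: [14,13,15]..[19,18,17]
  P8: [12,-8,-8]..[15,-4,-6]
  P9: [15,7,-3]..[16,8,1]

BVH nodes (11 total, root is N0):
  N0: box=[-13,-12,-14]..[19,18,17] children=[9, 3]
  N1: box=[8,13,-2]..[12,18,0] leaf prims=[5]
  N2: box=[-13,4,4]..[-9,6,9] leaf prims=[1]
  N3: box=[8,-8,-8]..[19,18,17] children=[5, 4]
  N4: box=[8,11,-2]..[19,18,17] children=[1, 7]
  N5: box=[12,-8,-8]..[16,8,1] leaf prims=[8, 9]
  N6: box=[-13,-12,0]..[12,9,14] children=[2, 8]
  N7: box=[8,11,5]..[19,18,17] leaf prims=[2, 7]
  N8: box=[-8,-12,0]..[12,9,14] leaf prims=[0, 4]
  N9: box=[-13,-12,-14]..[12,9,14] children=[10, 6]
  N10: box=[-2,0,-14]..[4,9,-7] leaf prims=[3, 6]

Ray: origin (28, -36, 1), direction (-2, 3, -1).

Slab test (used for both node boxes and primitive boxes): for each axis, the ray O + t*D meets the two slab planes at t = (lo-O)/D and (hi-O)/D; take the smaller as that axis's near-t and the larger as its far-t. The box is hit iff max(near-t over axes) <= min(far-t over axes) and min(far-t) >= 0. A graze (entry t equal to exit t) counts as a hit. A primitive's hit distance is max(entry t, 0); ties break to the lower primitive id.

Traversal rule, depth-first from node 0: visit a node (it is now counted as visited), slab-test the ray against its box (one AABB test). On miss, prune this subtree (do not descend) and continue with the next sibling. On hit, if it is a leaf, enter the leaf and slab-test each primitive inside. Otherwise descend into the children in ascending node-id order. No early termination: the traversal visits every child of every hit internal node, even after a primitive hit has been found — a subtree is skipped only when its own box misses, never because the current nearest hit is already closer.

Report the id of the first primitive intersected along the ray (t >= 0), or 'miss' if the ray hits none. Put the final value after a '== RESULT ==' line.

Walk:
N0 x:[9/2,41/2] y:[8,18] z:[-16,15] -> hit [8,15], descend [3, 9]
  N3 x:[9/2,10] y:[28/3,18] z:[-16,9] -> miss, prune
  N9 x:[8,41/2] y:[8,15] z:[-13,15] -> hit [8,15], descend [6, 10]
    N6 x:[8,41/2] y:[8,15] z:[-13,1] -> miss, prune
    N10 x:[12,15] y:[12,15] z:[8,15] -> hit [12,15] leaf, test {P3@t=25/2, P6@t=41/3}

Summary -> nodes [0, 3, 9, 6, 10]; box-tests=5; leaf-entries=1; first=P3

== RESULT ==
3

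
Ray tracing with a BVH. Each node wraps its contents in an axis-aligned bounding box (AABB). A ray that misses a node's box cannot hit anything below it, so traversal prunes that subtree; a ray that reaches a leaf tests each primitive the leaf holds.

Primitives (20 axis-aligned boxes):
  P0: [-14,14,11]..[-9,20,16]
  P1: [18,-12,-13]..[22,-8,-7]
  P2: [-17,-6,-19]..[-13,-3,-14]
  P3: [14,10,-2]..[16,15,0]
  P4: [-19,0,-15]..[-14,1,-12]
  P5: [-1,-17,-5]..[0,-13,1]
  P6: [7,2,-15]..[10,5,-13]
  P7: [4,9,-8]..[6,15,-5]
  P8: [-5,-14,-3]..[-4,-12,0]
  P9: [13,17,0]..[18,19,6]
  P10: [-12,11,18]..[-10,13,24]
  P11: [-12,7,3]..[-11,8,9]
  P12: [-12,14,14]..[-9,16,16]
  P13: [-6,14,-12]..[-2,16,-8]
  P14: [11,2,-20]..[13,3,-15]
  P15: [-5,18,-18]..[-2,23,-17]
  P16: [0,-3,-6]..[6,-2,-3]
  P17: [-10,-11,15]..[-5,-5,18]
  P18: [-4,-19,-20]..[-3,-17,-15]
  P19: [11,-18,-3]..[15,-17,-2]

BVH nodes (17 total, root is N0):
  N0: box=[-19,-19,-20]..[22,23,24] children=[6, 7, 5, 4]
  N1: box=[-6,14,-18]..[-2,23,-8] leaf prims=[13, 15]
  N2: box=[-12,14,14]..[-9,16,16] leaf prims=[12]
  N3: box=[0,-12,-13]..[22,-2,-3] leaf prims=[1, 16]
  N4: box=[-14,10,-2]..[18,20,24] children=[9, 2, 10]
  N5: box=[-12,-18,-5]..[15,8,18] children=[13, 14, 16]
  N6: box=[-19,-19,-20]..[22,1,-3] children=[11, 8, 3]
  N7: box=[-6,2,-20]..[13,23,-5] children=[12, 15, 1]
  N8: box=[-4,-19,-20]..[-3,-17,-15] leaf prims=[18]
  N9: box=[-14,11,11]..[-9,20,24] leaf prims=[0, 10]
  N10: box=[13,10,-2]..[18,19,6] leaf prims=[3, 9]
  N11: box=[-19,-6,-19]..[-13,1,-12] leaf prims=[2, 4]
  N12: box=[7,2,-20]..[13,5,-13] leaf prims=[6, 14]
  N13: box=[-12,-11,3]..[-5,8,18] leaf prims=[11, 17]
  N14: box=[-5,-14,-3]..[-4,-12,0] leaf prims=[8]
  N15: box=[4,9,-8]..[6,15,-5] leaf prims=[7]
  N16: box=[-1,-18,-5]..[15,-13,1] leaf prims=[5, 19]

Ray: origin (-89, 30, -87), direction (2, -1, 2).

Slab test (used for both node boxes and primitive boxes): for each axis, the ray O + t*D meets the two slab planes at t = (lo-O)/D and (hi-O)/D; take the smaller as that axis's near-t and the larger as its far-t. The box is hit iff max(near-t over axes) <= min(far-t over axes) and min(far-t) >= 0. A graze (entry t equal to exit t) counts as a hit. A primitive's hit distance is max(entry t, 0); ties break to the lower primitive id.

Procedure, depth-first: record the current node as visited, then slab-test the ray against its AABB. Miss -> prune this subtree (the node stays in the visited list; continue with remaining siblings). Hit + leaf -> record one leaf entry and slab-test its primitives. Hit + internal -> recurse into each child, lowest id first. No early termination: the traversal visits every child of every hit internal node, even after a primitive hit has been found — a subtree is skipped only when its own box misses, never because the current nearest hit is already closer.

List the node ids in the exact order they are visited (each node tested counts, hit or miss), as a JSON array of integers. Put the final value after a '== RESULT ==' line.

Walk:
N0 x:[35,111/2] y:[7,49] z:[67/2,111/2] -> hit [35,49], descend [4, 5, 6, 7]
  N4 x:[75/2,107/2] y:[10,20] z:[85/2,111/2] -> miss, prune
  N5 x:[77/2,52] y:[22,48] z:[41,105/2] -> hit [41,48], descend [13, 14, 16]
    N13 x:[77/2,42] y:[22,41] z:[45,105/2] -> miss, prune
    N14 x:[42,85/2] y:[42,44] z:[42,87/2] -> hit [42,85/2] leaf, test {P8@t=42}
    N16 x:[44,52] y:[43,48] z:[41,44] -> hit [44,44] leaf, test {P5@t=44, P19(miss)}
  N6 x:[35,111/2] y:[29,49] z:[67/2,42] -> hit [35,42], descend [3, 8, 11]
    N3 x:[89/2,111/2] y:[32,42] z:[37,42] -> miss, prune
    N8 x:[85/2,43] y:[47,49] z:[67/2,36] -> miss, prune
    N11 x:[35,38] y:[29,36] z:[34,75/2] -> hit [35,36] leaf, test {P2@t=36, P4(miss)}
  N7 x:[83/2,51] y:[7,28] z:[67/2,41] -> miss, prune

Visited [0, 4, 5, 13, 14, 16, 6, 3, 8, 11, 7]. Tests: 11 box, 3 leaf. Nearest: P2.

== RESULT ==
[0, 4, 5, 13, 14, 16, 6, 3, 8, 11, 7]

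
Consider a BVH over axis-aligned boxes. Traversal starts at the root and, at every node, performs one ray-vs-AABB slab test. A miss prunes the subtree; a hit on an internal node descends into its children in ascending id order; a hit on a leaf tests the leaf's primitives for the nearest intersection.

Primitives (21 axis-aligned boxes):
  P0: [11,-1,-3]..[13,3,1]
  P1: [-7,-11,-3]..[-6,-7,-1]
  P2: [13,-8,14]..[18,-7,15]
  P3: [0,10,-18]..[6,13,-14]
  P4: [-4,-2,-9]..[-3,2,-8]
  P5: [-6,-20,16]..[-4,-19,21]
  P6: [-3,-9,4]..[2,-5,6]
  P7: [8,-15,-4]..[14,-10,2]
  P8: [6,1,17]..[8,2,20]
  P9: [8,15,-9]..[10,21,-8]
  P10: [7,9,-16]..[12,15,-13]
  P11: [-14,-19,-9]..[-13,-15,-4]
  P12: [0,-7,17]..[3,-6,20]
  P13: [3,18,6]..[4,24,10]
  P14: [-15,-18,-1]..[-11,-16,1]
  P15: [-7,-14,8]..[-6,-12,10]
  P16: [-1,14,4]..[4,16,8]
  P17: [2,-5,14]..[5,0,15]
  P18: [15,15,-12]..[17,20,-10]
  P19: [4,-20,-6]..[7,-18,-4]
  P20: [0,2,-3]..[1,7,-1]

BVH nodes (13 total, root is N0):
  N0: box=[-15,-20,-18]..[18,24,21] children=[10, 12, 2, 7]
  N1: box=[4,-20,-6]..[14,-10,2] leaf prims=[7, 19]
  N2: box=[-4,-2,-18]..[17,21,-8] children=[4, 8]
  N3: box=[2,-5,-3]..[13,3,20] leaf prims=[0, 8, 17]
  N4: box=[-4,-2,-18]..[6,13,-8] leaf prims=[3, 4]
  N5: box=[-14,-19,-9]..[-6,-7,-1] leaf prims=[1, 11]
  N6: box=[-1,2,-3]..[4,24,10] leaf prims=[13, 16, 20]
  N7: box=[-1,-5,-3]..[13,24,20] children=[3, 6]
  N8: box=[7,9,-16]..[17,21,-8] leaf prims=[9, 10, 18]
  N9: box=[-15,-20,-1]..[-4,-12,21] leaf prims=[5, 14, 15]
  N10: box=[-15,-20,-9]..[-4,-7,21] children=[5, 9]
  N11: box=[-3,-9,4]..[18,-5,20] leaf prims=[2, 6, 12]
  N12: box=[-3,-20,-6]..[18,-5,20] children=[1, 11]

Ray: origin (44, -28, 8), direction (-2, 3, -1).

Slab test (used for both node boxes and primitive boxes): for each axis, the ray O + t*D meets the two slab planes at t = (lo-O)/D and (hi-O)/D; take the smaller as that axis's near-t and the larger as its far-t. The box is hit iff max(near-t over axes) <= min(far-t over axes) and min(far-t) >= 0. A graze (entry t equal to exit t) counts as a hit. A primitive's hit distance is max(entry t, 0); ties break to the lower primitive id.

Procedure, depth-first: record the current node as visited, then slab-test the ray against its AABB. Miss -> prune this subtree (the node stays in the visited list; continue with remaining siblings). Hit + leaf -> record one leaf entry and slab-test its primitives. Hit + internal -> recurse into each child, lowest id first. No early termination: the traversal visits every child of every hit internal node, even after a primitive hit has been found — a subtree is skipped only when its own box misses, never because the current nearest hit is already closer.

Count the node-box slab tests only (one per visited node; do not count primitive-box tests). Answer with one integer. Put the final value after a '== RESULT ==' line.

Trace the traversal:
N0 x:[13,59/2] y:[8/3,52/3] z:[-13,26] -> hit [13,52/3], descend [2, 7, 10, 12]
  N2 x:[27/2,24] y:[26/3,49/3] z:[16,26] -> hit [16,49/3], descend [4, 8]
    N4 x:[19,24] y:[26/3,41/3] z:[16,26] -> miss, prune
    N8 x:[27/2,37/2] y:[37/3,49/3] z:[16,24] -> hit [16,49/3] leaf, test {P9(miss), P10(miss), P18(miss)}
  N7 x:[31/2,45/2] y:[23/3,52/3] z:[-12,11] -> miss, prune
  N10 x:[24,59/2] y:[8/3,7] z:[-13,17] -> miss, prune
  N12 x:[13,47/2] y:[8/3,23/3] z:[-12,14] -> miss, prune

7 AABB tests over nodes [0, 2, 4, 8, 7, 10, 12]; 1 leaf entered; closest miss.

== RESULT ==
7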